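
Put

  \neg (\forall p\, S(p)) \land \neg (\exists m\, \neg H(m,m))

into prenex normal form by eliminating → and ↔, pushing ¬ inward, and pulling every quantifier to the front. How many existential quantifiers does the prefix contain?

Drive negations inward (¬∀x A ≡ ∃x ¬A, ¬∃x A ≡ ∀x ¬A, De Morgan for ∧/∨):
  (\exists p\, \neg S(p)) \land (\forall m\, H(m,m))
All bound variables are already distinct, so no renaming is needed.
Extract every quantifier outward, since the variables are now distinct and don't occur free across branches:
  \exists p\, \forall m\, (\neg S(p) \land H(m,m))
The prefix is \exists p \forall m: 1 universal, 1 existential.

1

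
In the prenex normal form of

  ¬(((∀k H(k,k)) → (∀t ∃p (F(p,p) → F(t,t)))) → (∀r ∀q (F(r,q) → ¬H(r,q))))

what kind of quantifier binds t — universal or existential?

universal

First replace A → B with ¬A ∨ B.
  ¬(¬(¬(∀k H(k,k)) ∨ (∀t ∃p (¬F(p,p) ∨ F(t,t)))) ∨ (∀r ∀q (¬F(r,q) ∨ ¬H(r,q))))
Push ¬ through the quantifiers and connectives to reach negation normal form:
  ((∃k ¬H(k,k)) ∨ (∀t ∃p (¬F(p,p) ∨ F(t,t)))) ∧ (∃r ∃q (F(r,q) ∧ H(r,q)))
All bound variables are already distinct, so no renaming is needed.
Extract every quantifier outward, since the variables are now distinct and don't occur free across branches:
  ∃k ∀t ∃p ∃r ∃q ((¬H(k,k) ∨ ¬F(p,p) ∨ F(t,t)) ∧ F(r,q) ∧ H(r,q))
The quantifier ∀t sits under an even number of negations (counting the antecedent side of each →), so it remains universal.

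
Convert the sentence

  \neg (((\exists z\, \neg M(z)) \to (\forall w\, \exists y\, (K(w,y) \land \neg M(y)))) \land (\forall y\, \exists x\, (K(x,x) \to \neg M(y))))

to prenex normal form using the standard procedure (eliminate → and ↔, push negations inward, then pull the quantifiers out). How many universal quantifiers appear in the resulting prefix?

Eliminate → and ↔ using ¬ and ∨.
  \neg ((\neg (\exists z\, \neg M(z)) \lor (\forall w\, \exists y\, (K(w,y) \land \neg M(y)))) \land (\forall y\, \exists x\, (\neg K(x,x) \lor \neg M(y))))
Push ¬ through the quantifiers and connectives to reach negation normal form:
  (\exists z\, \neg M(z)) \land (\exists w\, \forall y\, (\neg K(w,y) \lor M(y))) \lor (\exists y\, \forall x\, (K(x,x) \land M(y)))
Rename bound variables to avoid capture: y↦v.
  (\exists z\, \neg M(z)) \land (\exists w\, \forall y\, (\neg K(w,y) \lor M(y))) \lor (\exists v\, \forall x\, (K(x,x) \land M(v)))
Pull the quantifiers to the front (each side's bound variable is not free in the other side):
  \exists z\, \exists w\, \forall y\, \exists v\, \forall x\, (\neg M(z) \land (\neg K(w,y) \lor M(y)) \lor K(x,x) \land M(v))
The prefix is \exists z \exists w \forall y \exists v \forall x: 2 universal, 3 existential.

2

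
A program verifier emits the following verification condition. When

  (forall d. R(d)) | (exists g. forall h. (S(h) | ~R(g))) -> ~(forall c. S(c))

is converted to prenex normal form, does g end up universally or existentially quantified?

universal

Eliminate → and ↔ using ¬ and ∨.
  ~((forall d. R(d)) | (exists g. forall h. (S(h) | ~R(g)))) | ~(forall c. S(c))
Drive negations inward (¬∀x A ≡ ∃x ¬A, ¬∃x A ≡ ∀x ¬A, De Morgan for ∧/∨):
  (exists d. ~R(d)) & (forall g. exists h. (~S(h) & R(g))) | (exists c. ~S(c))
All bound variables are already distinct, so no renaming is needed.
Pull the quantifiers to the front (each side's bound variable is not free in the other side):
  exists d. forall g. exists h. exists c. (~R(d) & ~S(h) & R(g) | ~S(c))
The quantifier exists g sits under an odd number of negations (counting the antecedent side of each →), so it flips to forall g.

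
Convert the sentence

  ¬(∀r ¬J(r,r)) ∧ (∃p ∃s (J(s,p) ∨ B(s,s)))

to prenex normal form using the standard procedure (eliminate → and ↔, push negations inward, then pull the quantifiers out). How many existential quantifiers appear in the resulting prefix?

Push ¬ through the quantifiers and connectives to reach negation normal form:
  (∃r J(r,r)) ∧ (∃p ∃s (J(s,p) ∨ B(s,s)))
All bound variables are already distinct, so no renaming is needed.
Extract every quantifier outward, since the variables are now distinct and don't occur free across branches:
  ∃r ∃p ∃s (J(r,r) ∧ (J(s,p) ∨ B(s,s)))
The prefix is ∃r ∃p ∃s: 0 universal, 3 existential.

3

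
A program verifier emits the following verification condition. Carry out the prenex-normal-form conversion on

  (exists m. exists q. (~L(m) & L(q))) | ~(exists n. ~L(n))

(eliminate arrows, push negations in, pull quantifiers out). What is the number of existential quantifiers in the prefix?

Move each ¬ inward, flipping quantifiers it crosses:
  (exists m. exists q. (~L(m) & L(q))) | (forall n. L(n))
All bound variables are already distinct, so no renaming is needed.
Finally move all quantifiers to the prefix:
  exists m. exists q. forall n. (~L(m) & L(q) | L(n))
The prefix is exists m exists q forall n: 1 universal, 2 existential.

2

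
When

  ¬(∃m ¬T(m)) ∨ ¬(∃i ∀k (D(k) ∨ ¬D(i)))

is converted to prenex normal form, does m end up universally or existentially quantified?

universal

Move each ¬ inward, flipping quantifiers it crosses:
  (∀m T(m)) ∨ (∀i ∃k (¬D(k) ∧ D(i)))
Finally move all quantifiers to the prefix:
  ∀m ∀i ∃k (T(m) ∨ ¬D(k) ∧ D(i))
The quantifier ∃m sits under an odd number of negations, so it flips to ∀m.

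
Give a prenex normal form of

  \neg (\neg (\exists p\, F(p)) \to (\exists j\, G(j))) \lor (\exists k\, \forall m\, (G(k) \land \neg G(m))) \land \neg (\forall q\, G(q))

\forall p\, \forall j\, \exists k\, \forall m\, \exists q\, (\neg F(p) \land \neg G(j) \lor G(k) \land \neg G(m) \land \neg G(q))

First replace A → B with ¬A ∨ B.
  \neg (\neg \neg (\exists p\, F(p)) \lor (\exists j\, G(j))) \lor (\exists k\, \forall m\, (G(k) \land \neg G(m))) \land \neg (\forall q\, G(q))
Drive negations inward (¬∀x A ≡ ∃x ¬A, ¬∃x A ≡ ∀x ¬A, De Morgan for ∧/∨):
  (\forall p\, \neg F(p)) \land (\forall j\, \neg G(j)) \lor (\exists k\, \forall m\, (G(k) \land \neg G(m))) \land (\exists q\, \neg G(q))
All bound variables are already distinct, so no renaming is needed.
Extract every quantifier outward, since the variables are now distinct and don't occur free across branches:
  \forall p\, \forall j\, \exists k\, \forall m\, \exists q\, (\neg F(p) \land \neg G(j) \lor G(k) \land \neg G(m) \land \neg G(q))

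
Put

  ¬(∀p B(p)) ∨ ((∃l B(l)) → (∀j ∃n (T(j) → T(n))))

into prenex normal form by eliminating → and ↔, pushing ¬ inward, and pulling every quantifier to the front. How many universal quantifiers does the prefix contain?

Eliminate → and ↔ using ¬ and ∨.
  ¬(∀p B(p)) ∨ ¬(∃l B(l)) ∨ (∀j ∃n (¬T(j) ∨ T(n)))
Drive negations inward (¬∀x A ≡ ∃x ¬A, ¬∃x A ≡ ∀x ¬A, De Morgan for ∧/∨):
  (∃p ¬B(p)) ∨ (∀l ¬B(l)) ∨ (∀j ∃n (¬T(j) ∨ T(n)))
All bound variables are already distinct, so no renaming is needed.
Pull the quantifiers to the front (each side's bound variable is not free in the other side):
  ∃p ∀l ∀j ∃n (¬B(p) ∨ ¬B(l) ∨ ¬T(j) ∨ T(n))
The prefix is ∃p ∀l ∀j ∃n: 2 universal, 2 existential.

2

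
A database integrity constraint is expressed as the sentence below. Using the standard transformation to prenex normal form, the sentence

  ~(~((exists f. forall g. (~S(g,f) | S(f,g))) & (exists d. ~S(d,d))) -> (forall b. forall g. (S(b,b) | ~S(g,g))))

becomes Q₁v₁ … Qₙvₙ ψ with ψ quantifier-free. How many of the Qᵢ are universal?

2

Eliminate → and ↔ using ¬ and ∨.
  ~(~~((exists f. forall g. (~S(g,f) | S(f,g))) & (exists d. ~S(d,d))) | (forall b. forall g. (S(b,b) | ~S(g,g))))
Drive negations inward (¬∀x A ≡ ∃x ¬A, ¬∃x A ≡ ∀x ¬A, De Morgan for ∧/∨):
  ((forall f. exists g. (S(g,f) & ~S(f,g))) | (forall d. S(d,d))) & (exists b. exists g. (~S(b,b) & S(g,g)))
Rename bound variables to avoid capture: g↦t.
  ((forall f. exists g. (S(g,f) & ~S(f,g))) | (forall d. S(d,d))) & (exists b. exists t. (~S(b,b) & S(t,t)))
Finally move all quantifiers to the prefix:
  forall f. exists g. forall d. exists b. exists t. ((S(g,f) & ~S(f,g) | S(d,d)) & ~S(b,b) & S(t,t))
The prefix is forall f exists g forall d exists b exists t: 2 universal, 3 existential.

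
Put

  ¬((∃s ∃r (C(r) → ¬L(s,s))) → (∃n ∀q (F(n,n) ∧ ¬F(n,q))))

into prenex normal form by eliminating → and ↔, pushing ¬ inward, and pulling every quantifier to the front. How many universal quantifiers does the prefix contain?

Rewrite implications/biconditionals: A → B as ¬A ∨ B.
  ¬(¬(∃s ∃r (¬C(r) ∨ ¬L(s,s))) ∨ (∃n ∀q (F(n,n) ∧ ¬F(n,q))))
Move each ¬ inward, flipping quantifiers it crosses:
  (∃s ∃r (¬C(r) ∨ ¬L(s,s))) ∧ (∀n ∃q (¬F(n,n) ∨ F(n,q)))
All bound variables are already distinct, so no renaming is needed.
Pull the quantifiers to the front (each side's bound variable is not free in the other side):
  ∃s ∃r ∀n ∃q ((¬C(r) ∨ ¬L(s,s)) ∧ (¬F(n,n) ∨ F(n,q)))
The prefix is ∃s ∃r ∀n ∃q: 1 universal, 3 existential.

1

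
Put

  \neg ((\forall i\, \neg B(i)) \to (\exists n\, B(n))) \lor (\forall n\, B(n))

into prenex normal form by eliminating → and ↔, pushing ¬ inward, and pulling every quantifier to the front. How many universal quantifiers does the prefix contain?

First replace A → B with ¬A ∨ B.
  \neg (\neg (\forall i\, \neg B(i)) \lor (\exists n\, B(n))) \lor (\forall n\, B(n))
Drive negations inward (¬∀x A ≡ ∃x ¬A, ¬∃x A ≡ ∀x ¬A, De Morgan for ∧/∨):
  (\forall i\, \neg B(i)) \land (\forall n\, \neg B(n)) \lor (\forall n\, B(n))
Rename bound variables to avoid capture: n↦x1.
  (\forall i\, \neg B(i)) \land (\forall n\, \neg B(n)) \lor (\forall x1\, B(x1))
Finally move all quantifiers to the prefix:
  \forall i\, \forall n\, \forall x1\, (\neg B(i) \land \neg B(n) \lor B(x1))
The prefix is \forall i \forall n \forall x1: 3 universal, 0 existential.

3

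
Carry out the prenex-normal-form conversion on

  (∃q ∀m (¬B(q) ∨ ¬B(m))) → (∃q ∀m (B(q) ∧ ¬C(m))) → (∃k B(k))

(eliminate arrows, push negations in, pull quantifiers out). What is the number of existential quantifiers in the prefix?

Eliminate → and ↔ using ¬ and ∨.
  ¬(∃q ∀m (¬B(q) ∨ ¬B(m))) ∨ ¬(∃q ∀m (B(q) ∧ ¬C(m))) ∨ (∃k B(k))
Push ¬ through the quantifiers and connectives to reach negation normal form:
  (∀q ∃m (B(q) ∧ B(m))) ∨ (∀q ∃m (¬B(q) ∨ C(m))) ∨ (∃k B(k))
Rename bound variables to avoid capture: q↦u, m↦w1.
  (∀q ∃m (B(q) ∧ B(m))) ∨ (∀u ∃w1 (¬B(u) ∨ C(w1))) ∨ (∃k B(k))
Finally move all quantifiers to the prefix:
  ∀q ∃m ∀u ∃w1 ∃k (B(q) ∧ B(m) ∨ ¬B(u) ∨ C(w1) ∨ B(k))
The prefix is ∀q ∃m ∀u ∃w1 ∃k: 2 universal, 3 existential.

3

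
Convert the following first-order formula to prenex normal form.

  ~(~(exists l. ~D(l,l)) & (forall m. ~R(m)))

Push ¬ through the quantifiers and connectives to reach negation normal form:
  (exists l. ~D(l,l)) | (exists m. R(m))
Pull the quantifiers to the front (each side's bound variable is not free in the other side):
  exists l. exists m. (~D(l,l) | R(m))

exists l. exists m. (~D(l,l) | R(m))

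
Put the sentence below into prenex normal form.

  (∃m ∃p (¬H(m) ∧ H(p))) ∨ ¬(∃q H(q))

∃m ∃p ∀q (¬H(m) ∧ H(p) ∨ ¬H(q))

Push ¬ through the quantifiers and connectives to reach negation normal form:
  (∃m ∃p (¬H(m) ∧ H(p))) ∨ (∀q ¬H(q))
Finally move all quantifiers to the prefix:
  ∃m ∃p ∀q (¬H(m) ∧ H(p) ∨ ¬H(q))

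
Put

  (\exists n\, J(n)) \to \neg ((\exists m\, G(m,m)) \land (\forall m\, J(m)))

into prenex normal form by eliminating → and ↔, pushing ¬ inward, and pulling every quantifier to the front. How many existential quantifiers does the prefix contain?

Eliminate → and ↔ using ¬ and ∨.
  \neg (\exists n\, J(n)) \lor \neg ((\exists m\, G(m,m)) \land (\forall m\, J(m)))
Push ¬ through the quantifiers and connectives to reach negation normal form:
  (\forall n\, \neg J(n)) \lor (\forall m\, \neg G(m,m)) \lor (\exists m\, \neg J(m))
Standardize variables apart so no two quantifiers bind the same name: m↦v1.
  (\forall n\, \neg J(n)) \lor (\forall m\, \neg G(m,m)) \lor (\exists v1\, \neg J(v1))
Extract every quantifier outward, since the variables are now distinct and don't occur free across branches:
  \forall n\, \forall m\, \exists v1\, (\neg J(n) \lor \neg G(m,m) \lor \neg J(v1))
The prefix is \forall n \forall m \exists v1: 2 universal, 1 existential.

1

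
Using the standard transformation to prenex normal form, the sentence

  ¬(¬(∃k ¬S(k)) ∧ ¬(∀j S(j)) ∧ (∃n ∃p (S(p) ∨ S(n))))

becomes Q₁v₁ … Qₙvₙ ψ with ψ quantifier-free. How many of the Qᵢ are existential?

Push ¬ through the quantifiers and connectives to reach negation normal form:
  (∃k ¬S(k)) ∨ (∀j S(j)) ∨ (∀n ∀p (¬S(p) ∧ ¬S(n)))
All bound variables are already distinct, so no renaming is needed.
Extract every quantifier outward, since the variables are now distinct and don't occur free across branches:
  ∃k ∀j ∀n ∀p (¬S(k) ∨ S(j) ∨ ¬S(p) ∧ ¬S(n))
The prefix is ∃k ∀j ∀n ∀p: 3 universal, 1 existential.

1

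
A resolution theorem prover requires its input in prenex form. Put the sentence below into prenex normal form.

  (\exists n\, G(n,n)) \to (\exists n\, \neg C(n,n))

First replace A → B with ¬A ∨ B.
  \neg (\exists n\, G(n,n)) \lor (\exists n\, \neg C(n,n))
Drive negations inward (¬∀x A ≡ ∃x ¬A, ¬∃x A ≡ ∀x ¬A, De Morgan for ∧/∨):
  (\forall n\, \neg G(n,n)) \lor (\exists n\, \neg C(n,n))
Rename bound variables to avoid capture: n↦u1.
  (\forall n\, \neg G(n,n)) \lor (\exists u1\, \neg C(u1,u1))
Finally move all quantifiers to the prefix:
  \forall n\, \exists u1\, (\neg G(n,n) \lor \neg C(u1,u1))

\forall n\, \exists u1\, (\neg G(n,n) \lor \neg C(u1,u1))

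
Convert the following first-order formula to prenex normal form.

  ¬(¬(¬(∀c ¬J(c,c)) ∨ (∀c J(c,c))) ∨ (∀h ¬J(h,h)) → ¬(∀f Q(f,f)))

∀c ∃z ∀h ∀f ((¬J(c,c) ∧ ¬J(z,z) ∨ ¬J(h,h)) ∧ Q(f,f))

Eliminate → and ↔ using ¬ and ∨.
  ¬(¬(¬(¬(∀c ¬J(c,c)) ∨ (∀c J(c,c))) ∨ (∀h ¬J(h,h))) ∨ ¬(∀f Q(f,f)))
Move each ¬ inward, flipping quantifiers it crosses:
  ((∀c ¬J(c,c)) ∧ (∃c ¬J(c,c)) ∨ (∀h ¬J(h,h))) ∧ (∀f Q(f,f))
Give each quantifier a distinct variable: c↦z.
  ((∀c ¬J(c,c)) ∧ (∃z ¬J(z,z)) ∨ (∀h ¬J(h,h))) ∧ (∀f Q(f,f))
Finally move all quantifiers to the prefix:
  ∀c ∃z ∀h ∀f ((¬J(c,c) ∧ ¬J(z,z) ∨ ¬J(h,h)) ∧ Q(f,f))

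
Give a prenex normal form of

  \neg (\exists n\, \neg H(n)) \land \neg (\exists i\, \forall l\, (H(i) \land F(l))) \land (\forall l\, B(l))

Push ¬ through the quantifiers and connectives to reach negation normal form:
  (\forall n\, H(n)) \land (\forall i\, \exists l\, (\neg H(i) \lor \neg F(l))) \land (\forall l\, B(l))
Standardize variables apart so no two quantifiers bind the same name: l↦u1.
  (\forall n\, H(n)) \land (\forall i\, \exists l\, (\neg H(i) \lor \neg F(l))) \land (\forall u1\, B(u1))
Pull the quantifiers to the front (each side's bound variable is not free in the other side):
  \forall n\, \forall i\, \exists l\, \forall u1\, (H(n) \land (\neg H(i) \lor \neg F(l)) \land B(u1))

\forall n\, \forall i\, \exists l\, \forall u1\, (H(n) \land (\neg H(i) \lor \neg F(l)) \land B(u1))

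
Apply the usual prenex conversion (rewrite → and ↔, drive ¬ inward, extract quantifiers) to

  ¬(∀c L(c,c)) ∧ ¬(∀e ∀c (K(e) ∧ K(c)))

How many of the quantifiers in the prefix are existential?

Drive negations inward (¬∀x A ≡ ∃x ¬A, ¬∃x A ≡ ∀x ¬A, De Morgan for ∧/∨):
  (∃c ¬L(c,c)) ∧ (∃e ∃c (¬K(e) ∨ ¬K(c)))
Give each quantifier a distinct variable: c↦a.
  (∃c ¬L(c,c)) ∧ (∃e ∃a (¬K(e) ∨ ¬K(a)))
Extract every quantifier outward, since the variables are now distinct and don't occur free across branches:
  ∃c ∃e ∃a (¬L(c,c) ∧ (¬K(e) ∨ ¬K(a)))
The prefix is ∃c ∃e ∃a: 0 universal, 3 existential.

3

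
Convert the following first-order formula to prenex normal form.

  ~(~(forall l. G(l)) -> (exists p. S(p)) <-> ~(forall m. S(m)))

forall l. exists p. forall m. exists b. exists s. forall v1. ((G(l) | S(p)) & S(m) | ~S(b) & ~G(s) & ~S(v1))

Eliminate → and ↔ using ¬ and ∨; A ↔ B as (¬A ∨ B) ∧ (¬B ∨ A).
  ~((~(~~(forall l. G(l)) | (exists p. S(p))) | ~(forall m. S(m))) & (~~(forall m. S(m)) | ~~(forall l. G(l)) | (exists p. S(p))))
Drive negations inward (¬∀x A ≡ ∃x ¬A, ¬∃x A ≡ ∀x ¬A, De Morgan for ∧/∨):
  ((forall l. G(l)) | (exists p. S(p))) & (forall m. S(m)) | (exists m. ~S(m)) & (exists l. ~G(l)) & (forall p. ~S(p))
Rename bound variables to avoid capture: m↦b, l↦s, p↦v1.
  ((forall l. G(l)) | (exists p. S(p))) & (forall m. S(m)) | (exists b. ~S(b)) & (exists s. ~G(s)) & (forall v1. ~S(v1))
Pull the quantifiers to the front (each side's bound variable is not free in the other side):
  forall l. exists p. forall m. exists b. exists s. forall v1. ((G(l) | S(p)) & S(m) | ~S(b) & ~G(s) & ~S(v1))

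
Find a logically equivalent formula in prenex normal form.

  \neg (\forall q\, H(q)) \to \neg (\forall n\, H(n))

\forall q\, \exists n\, (H(q) \lor \neg H(n))

Eliminate → and ↔ using ¬ and ∨.
  \neg \neg (\forall q\, H(q)) \lor \neg (\forall n\, H(n))
Move each ¬ inward, flipping quantifiers it crosses:
  (\forall q\, H(q)) \lor (\exists n\, \neg H(n))
All bound variables are already distinct, so no renaming is needed.
Finally move all quantifiers to the prefix:
  \forall q\, \exists n\, (H(q) \lor \neg H(n))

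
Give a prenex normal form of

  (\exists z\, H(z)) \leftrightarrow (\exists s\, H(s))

\forall z\, \exists s\, \forall x1\, \exists v1\, ((\neg H(z) \lor H(s)) \land (\neg H(x1) \lor H(v1)))

Eliminate → and ↔ using ¬ and ∨; A ↔ B as (¬A ∨ B) ∧ (¬B ∨ A).
  (\neg (\exists z\, H(z)) \lor (\exists s\, H(s))) \land (\neg (\exists s\, H(s)) \lor (\exists z\, H(z)))
Move each ¬ inward, flipping quantifiers it crosses:
  ((\forall z\, \neg H(z)) \lor (\exists s\, H(s))) \land ((\forall s\, \neg H(s)) \lor (\exists z\, H(z)))
Give each quantifier a distinct variable: s↦x1, z↦v1.
  ((\forall z\, \neg H(z)) \lor (\exists s\, H(s))) \land ((\forall x1\, \neg H(x1)) \lor (\exists v1\, H(v1)))
Extract every quantifier outward, since the variables are now distinct and don't occur free across branches:
  \forall z\, \exists s\, \forall x1\, \exists v1\, ((\neg H(z) \lor H(s)) \land (\neg H(x1) \lor H(v1)))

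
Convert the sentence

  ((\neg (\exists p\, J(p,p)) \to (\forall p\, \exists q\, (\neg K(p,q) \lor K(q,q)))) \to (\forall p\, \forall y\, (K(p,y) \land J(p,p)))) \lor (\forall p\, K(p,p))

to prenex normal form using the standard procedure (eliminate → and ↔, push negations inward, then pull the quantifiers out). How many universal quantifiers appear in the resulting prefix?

First replace A → B with ¬A ∨ B.
  \neg (\neg \neg (\exists p\, J(p,p)) \lor (\forall p\, \exists q\, (\neg K(p,q) \lor K(q,q)))) \lor (\forall p\, \forall y\, (K(p,y) \land J(p,p))) \lor (\forall p\, K(p,p))
Push ¬ through the quantifiers and connectives to reach negation normal form:
  (\forall p\, \neg J(p,p)) \land (\exists p\, \forall q\, (K(p,q) \land \neg K(q,q))) \lor (\forall p\, \forall y\, (K(p,y) \land J(p,p))) \lor (\forall p\, K(p,p))
Standardize variables apart so no two quantifiers bind the same name: p↦x, p↦x1, p↦y1.
  (\forall p\, \neg J(p,p)) \land (\exists x\, \forall q\, (K(x,q) \land \neg K(q,q))) \lor (\forall x1\, \forall y\, (K(x1,y) \land J(x1,x1))) \lor (\forall y1\, K(y1,y1))
Extract every quantifier outward, since the variables are now distinct and don't occur free across branches:
  \forall p\, \exists x\, \forall q\, \forall x1\, \forall y\, \forall y1\, (\neg J(p,p) \land K(x,q) \land \neg K(q,q) \lor K(x1,y) \land J(x1,x1) \lor K(y1,y1))
The prefix is \forall p \exists x \forall q \forall x1 \forall y \forall y1: 5 universal, 1 existential.

5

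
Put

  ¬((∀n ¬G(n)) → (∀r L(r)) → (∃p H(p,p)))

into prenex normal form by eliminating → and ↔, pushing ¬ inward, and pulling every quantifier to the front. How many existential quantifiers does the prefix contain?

Eliminate → and ↔ using ¬ and ∨.
  ¬(¬(∀n ¬G(n)) ∨ ¬(∀r L(r)) ∨ (∃p H(p,p)))
Move each ¬ inward, flipping quantifiers it crosses:
  (∀n ¬G(n)) ∧ (∀r L(r)) ∧ (∀p ¬H(p,p))
All bound variables are already distinct, so no renaming is needed.
Pull the quantifiers to the front (each side's bound variable is not free in the other side):
  ∀n ∀r ∀p (¬G(n) ∧ L(r) ∧ ¬H(p,p))
The prefix is ∀n ∀r ∀p: 3 universal, 0 existential.

0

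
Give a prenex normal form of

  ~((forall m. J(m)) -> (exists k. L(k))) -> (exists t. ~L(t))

Rewrite implications/biconditionals: A → B as ¬A ∨ B.
  ~~(~(forall m. J(m)) | (exists k. L(k))) | (exists t. ~L(t))
Drive negations inward (¬∀x A ≡ ∃x ¬A, ¬∃x A ≡ ∀x ¬A, De Morgan for ∧/∨):
  (exists m. ~J(m)) | (exists k. L(k)) | (exists t. ~L(t))
Finally move all quantifiers to the prefix:
  exists m. exists k. exists t. (~J(m) | L(k) | ~L(t))

exists m. exists k. exists t. (~J(m) | L(k) | ~L(t))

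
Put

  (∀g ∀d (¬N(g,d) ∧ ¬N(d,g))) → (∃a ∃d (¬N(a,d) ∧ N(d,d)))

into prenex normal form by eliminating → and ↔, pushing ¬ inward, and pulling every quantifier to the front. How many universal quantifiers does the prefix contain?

First replace A → B with ¬A ∨ B.
  ¬(∀g ∀d (¬N(g,d) ∧ ¬N(d,g))) ∨ (∃a ∃d (¬N(a,d) ∧ N(d,d)))
Drive negations inward (¬∀x A ≡ ∃x ¬A, ¬∃x A ≡ ∀x ¬A, De Morgan for ∧/∨):
  (∃g ∃d (N(g,d) ∨ N(d,g))) ∨ (∃a ∃d (¬N(a,d) ∧ N(d,d)))
Standardize variables apart so no two quantifiers bind the same name: d↦x.
  (∃g ∃d (N(g,d) ∨ N(d,g))) ∨ (∃a ∃x (¬N(a,x) ∧ N(x,x)))
Finally move all quantifiers to the prefix:
  ∃g ∃d ∃a ∃x (N(g,d) ∨ N(d,g) ∨ ¬N(a,x) ∧ N(x,x))
The prefix is ∃g ∃d ∃a ∃x: 0 universal, 4 existential.

0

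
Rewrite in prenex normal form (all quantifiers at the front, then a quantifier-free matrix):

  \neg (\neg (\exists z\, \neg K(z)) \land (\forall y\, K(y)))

Move each ¬ inward, flipping quantifiers it crosses:
  (\exists z\, \neg K(z)) \lor (\exists y\, \neg K(y))
All bound variables are already distinct, so no renaming is needed.
Pull the quantifiers to the front (each side's bound variable is not free in the other side):
  \exists z\, \exists y\, (\neg K(z) \lor \neg K(y))

\exists z\, \exists y\, (\neg K(z) \lor \neg K(y))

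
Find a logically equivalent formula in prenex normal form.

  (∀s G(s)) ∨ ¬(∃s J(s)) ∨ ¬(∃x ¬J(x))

Move each ¬ inward, flipping quantifiers it crosses:
  (∀s G(s)) ∨ (∀s ¬J(s)) ∨ (∀x J(x))
Standardize variables apart so no two quantifiers bind the same name: s↦u1.
  (∀s G(s)) ∨ (∀u1 ¬J(u1)) ∨ (∀x J(x))
Finally move all quantifiers to the prefix:
  ∀s ∀u1 ∀x (G(s) ∨ ¬J(u1) ∨ J(x))

∀s ∀u1 ∀x (G(s) ∨ ¬J(u1) ∨ J(x))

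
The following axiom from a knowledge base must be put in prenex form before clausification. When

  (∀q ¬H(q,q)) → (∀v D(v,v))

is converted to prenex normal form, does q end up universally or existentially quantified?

existential

Rewrite implications/biconditionals: A → B as ¬A ∨ B.
  ¬(∀q ¬H(q,q)) ∨ (∀v D(v,v))
Drive negations inward (¬∀x A ≡ ∃x ¬A, ¬∃x A ≡ ∀x ¬A, De Morgan for ∧/∨):
  (∃q H(q,q)) ∨ (∀v D(v,v))
All bound variables are already distinct, so no renaming is needed.
Finally move all quantifiers to the prefix:
  ∃q ∀v (H(q,q) ∨ D(v,v))
The quantifier ∀q sits under an odd number of negations (counting the antecedent side of each →), so it flips to ∃q.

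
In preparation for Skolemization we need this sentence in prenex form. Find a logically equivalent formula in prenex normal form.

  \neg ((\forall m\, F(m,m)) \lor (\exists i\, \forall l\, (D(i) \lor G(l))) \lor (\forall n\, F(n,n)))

\exists m\, \forall i\, \exists l\, \exists n\, (\neg F(m,m) \land \neg D(i) \land \neg G(l) \land \neg F(n,n))

Drive negations inward (¬∀x A ≡ ∃x ¬A, ¬∃x A ≡ ∀x ¬A, De Morgan for ∧/∨):
  (\exists m\, \neg F(m,m)) \land (\forall i\, \exists l\, (\neg D(i) \land \neg G(l))) \land (\exists n\, \neg F(n,n))
Pull the quantifiers to the front (each side's bound variable is not free in the other side):
  \exists m\, \forall i\, \exists l\, \exists n\, (\neg F(m,m) \land \neg D(i) \land \neg G(l) \land \neg F(n,n))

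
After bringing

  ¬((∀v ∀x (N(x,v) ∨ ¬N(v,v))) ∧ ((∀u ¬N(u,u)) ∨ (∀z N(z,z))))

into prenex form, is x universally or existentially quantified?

existential

Push ¬ through the quantifiers and connectives to reach negation normal form:
  (∃v ∃x (¬N(x,v) ∧ N(v,v))) ∨ (∃u N(u,u)) ∧ (∃z ¬N(z,z))
All bound variables are already distinct, so no renaming is needed.
Extract every quantifier outward, since the variables are now distinct and don't occur free across branches:
  ∃v ∃x ∃u ∃z (¬N(x,v) ∧ N(v,v) ∨ N(u,u) ∧ ¬N(z,z))
The quantifier ∀x sits under an odd number of negations, so it flips to ∃x.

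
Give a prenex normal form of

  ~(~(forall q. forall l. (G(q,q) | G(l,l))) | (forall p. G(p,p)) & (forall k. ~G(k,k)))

forall q. forall l. exists p. exists k. ((G(q,q) | G(l,l)) & (~G(p,p) | G(k,k)))

Move each ¬ inward, flipping quantifiers it crosses:
  (forall q. forall l. (G(q,q) | G(l,l))) & ((exists p. ~G(p,p)) | (exists k. G(k,k)))
Extract every quantifier outward, since the variables are now distinct and don't occur free across branches:
  forall q. forall l. exists p. exists k. ((G(q,q) | G(l,l)) & (~G(p,p) | G(k,k)))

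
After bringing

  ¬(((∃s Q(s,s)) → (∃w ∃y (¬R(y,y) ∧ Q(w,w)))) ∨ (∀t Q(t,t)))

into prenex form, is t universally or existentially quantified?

existential

Eliminate → and ↔ using ¬ and ∨.
  ¬(¬(∃s Q(s,s)) ∨ (∃w ∃y (¬R(y,y) ∧ Q(w,w))) ∨ (∀t Q(t,t)))
Drive negations inward (¬∀x A ≡ ∃x ¬A, ¬∃x A ≡ ∀x ¬A, De Morgan for ∧/∨):
  (∃s Q(s,s)) ∧ (∀w ∀y (R(y,y) ∨ ¬Q(w,w))) ∧ (∃t ¬Q(t,t))
Extract every quantifier outward, since the variables are now distinct and don't occur free across branches:
  ∃s ∀w ∀y ∃t (Q(s,s) ∧ (R(y,y) ∨ ¬Q(w,w)) ∧ ¬Q(t,t))
The quantifier ∀t sits under an odd number of negations (counting the antecedent side of each →), so it flips to ∃t.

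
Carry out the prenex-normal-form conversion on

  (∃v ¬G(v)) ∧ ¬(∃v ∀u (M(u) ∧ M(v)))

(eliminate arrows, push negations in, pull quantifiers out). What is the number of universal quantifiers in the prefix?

1

Drive negations inward (¬∀x A ≡ ∃x ¬A, ¬∃x A ≡ ∀x ¬A, De Morgan for ∧/∨):
  (∃v ¬G(v)) ∧ (∀v ∃u (¬M(u) ∨ ¬M(v)))
Rename bound variables to avoid capture: v↦y1.
  (∃v ¬G(v)) ∧ (∀y1 ∃u (¬M(u) ∨ ¬M(y1)))
Pull the quantifiers to the front (each side's bound variable is not free in the other side):
  ∃v ∀y1 ∃u (¬G(v) ∧ (¬M(u) ∨ ¬M(y1)))
The prefix is ∃v ∀y1 ∃u: 1 universal, 2 existential.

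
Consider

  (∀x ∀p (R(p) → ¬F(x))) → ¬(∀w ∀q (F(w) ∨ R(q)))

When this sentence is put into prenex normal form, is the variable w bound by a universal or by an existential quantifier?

Eliminate → and ↔ using ¬ and ∨.
  ¬(∀x ∀p (¬R(p) ∨ ¬F(x))) ∨ ¬(∀w ∀q (F(w) ∨ R(q)))
Push ¬ through the quantifiers and connectives to reach negation normal form:
  (∃x ∃p (R(p) ∧ F(x))) ∨ (∃w ∃q (¬F(w) ∧ ¬R(q)))
All bound variables are already distinct, so no renaming is needed.
Extract every quantifier outward, since the variables are now distinct and don't occur free across branches:
  ∃x ∃p ∃w ∃q (R(p) ∧ F(x) ∨ ¬F(w) ∧ ¬R(q))
The quantifier ∀w sits under an odd number of negations (counting the antecedent side of each →), so it flips to ∃w.

existential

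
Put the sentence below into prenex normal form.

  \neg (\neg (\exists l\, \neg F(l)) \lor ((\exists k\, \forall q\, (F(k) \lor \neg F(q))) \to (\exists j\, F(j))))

\exists l\, \exists k\, \forall q\, \forall j\, (\neg F(l) \land (F(k) \lor \neg F(q)) \land \neg F(j))

Rewrite implications/biconditionals: A → B as ¬A ∨ B.
  \neg (\neg (\exists l\, \neg F(l)) \lor \neg (\exists k\, \forall q\, (F(k) \lor \neg F(q))) \lor (\exists j\, F(j)))
Move each ¬ inward, flipping quantifiers it crosses:
  (\exists l\, \neg F(l)) \land (\exists k\, \forall q\, (F(k) \lor \neg F(q))) \land (\forall j\, \neg F(j))
All bound variables are already distinct, so no renaming is needed.
Finally move all quantifiers to the prefix:
  \exists l\, \exists k\, \forall q\, \forall j\, (\neg F(l) \land (F(k) \lor \neg F(q)) \land \neg F(j))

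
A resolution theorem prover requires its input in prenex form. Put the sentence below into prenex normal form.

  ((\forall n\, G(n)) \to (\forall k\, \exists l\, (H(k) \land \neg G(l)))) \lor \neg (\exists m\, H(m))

\exists n\, \forall k\, \exists l\, \forall m\, (\neg G(n) \lor H(k) \land \neg G(l) \lor \neg H(m))

First replace A → B with ¬A ∨ B.
  \neg (\forall n\, G(n)) \lor (\forall k\, \exists l\, (H(k) \land \neg G(l))) \lor \neg (\exists m\, H(m))
Drive negations inward (¬∀x A ≡ ∃x ¬A, ¬∃x A ≡ ∀x ¬A, De Morgan for ∧/∨):
  (\exists n\, \neg G(n)) \lor (\forall k\, \exists l\, (H(k) \land \neg G(l))) \lor (\forall m\, \neg H(m))
Extract every quantifier outward, since the variables are now distinct and don't occur free across branches:
  \exists n\, \forall k\, \exists l\, \forall m\, (\neg G(n) \lor H(k) \land \neg G(l) \lor \neg H(m))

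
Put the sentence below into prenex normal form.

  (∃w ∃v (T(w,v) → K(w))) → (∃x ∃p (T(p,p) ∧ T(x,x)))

Eliminate → and ↔ using ¬ and ∨.
  ¬(∃w ∃v (¬T(w,v) ∨ K(w))) ∨ (∃x ∃p (T(p,p) ∧ T(x,x)))
Move each ¬ inward, flipping quantifiers it crosses:
  (∀w ∀v (T(w,v) ∧ ¬K(w))) ∨ (∃x ∃p (T(p,p) ∧ T(x,x)))
All bound variables are already distinct, so no renaming is needed.
Pull the quantifiers to the front (each side's bound variable is not free in the other side):
  ∀w ∀v ∃x ∃p (T(w,v) ∧ ¬K(w) ∨ T(p,p) ∧ T(x,x))

∀w ∀v ∃x ∃p (T(w,v) ∧ ¬K(w) ∨ T(p,p) ∧ T(x,x))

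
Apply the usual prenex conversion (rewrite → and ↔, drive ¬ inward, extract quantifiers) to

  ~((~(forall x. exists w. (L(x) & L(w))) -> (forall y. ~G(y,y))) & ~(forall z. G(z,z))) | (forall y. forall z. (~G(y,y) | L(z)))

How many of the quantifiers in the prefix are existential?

Rewrite implications/biconditionals: A → B as ¬A ∨ B.
  ~((~~(forall x. exists w. (L(x) & L(w))) | (forall y. ~G(y,y))) & ~(forall z. G(z,z))) | (forall y. forall z. (~G(y,y) | L(z)))
Move each ¬ inward, flipping quantifiers it crosses:
  (exists x. forall w. (~L(x) | ~L(w))) & (exists y. G(y,y)) | (forall z. G(z,z)) | (forall y. forall z. (~G(y,y) | L(z)))
Rename bound variables to avoid capture: y↦z1, z↦v1.
  (exists x. forall w. (~L(x) | ~L(w))) & (exists y. G(y,y)) | (forall z. G(z,z)) | (forall z1. forall v1. (~G(z1,z1) | L(v1)))
Finally move all quantifiers to the prefix:
  exists x. forall w. exists y. forall z. forall z1. forall v1. ((~L(x) | ~L(w)) & G(y,y) | G(z,z) | ~G(z1,z1) | L(v1))
The prefix is exists x forall w exists y forall z forall z1 forall v1: 4 universal, 2 existential.

2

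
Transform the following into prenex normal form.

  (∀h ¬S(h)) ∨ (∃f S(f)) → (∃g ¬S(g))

∃h ∀f ∃g (S(h) ∧ ¬S(f) ∨ ¬S(g))

First replace A → B with ¬A ∨ B.
  ¬((∀h ¬S(h)) ∨ (∃f S(f))) ∨ (∃g ¬S(g))
Push ¬ through the quantifiers and connectives to reach negation normal form:
  (∃h S(h)) ∧ (∀f ¬S(f)) ∨ (∃g ¬S(g))
All bound variables are already distinct, so no renaming is needed.
Extract every quantifier outward, since the variables are now distinct and don't occur free across branches:
  ∃h ∀f ∃g (S(h) ∧ ¬S(f) ∨ ¬S(g))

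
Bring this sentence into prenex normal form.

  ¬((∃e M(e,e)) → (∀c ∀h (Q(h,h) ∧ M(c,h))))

Eliminate → and ↔ using ¬ and ∨.
  ¬(¬(∃e M(e,e)) ∨ (∀c ∀h (Q(h,h) ∧ M(c,h))))
Drive negations inward (¬∀x A ≡ ∃x ¬A, ¬∃x A ≡ ∀x ¬A, De Morgan for ∧/∨):
  (∃e M(e,e)) ∧ (∃c ∃h (¬Q(h,h) ∨ ¬M(c,h)))
Extract every quantifier outward, since the variables are now distinct and don't occur free across branches:
  ∃e ∃c ∃h (M(e,e) ∧ (¬Q(h,h) ∨ ¬M(c,h)))

∃e ∃c ∃h (M(e,e) ∧ (¬Q(h,h) ∨ ¬M(c,h)))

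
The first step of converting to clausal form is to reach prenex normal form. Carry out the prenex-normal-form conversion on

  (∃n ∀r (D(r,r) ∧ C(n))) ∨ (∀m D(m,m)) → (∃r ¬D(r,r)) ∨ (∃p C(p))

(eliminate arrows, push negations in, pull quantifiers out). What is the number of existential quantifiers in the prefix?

First replace A → B with ¬A ∨ B.
  ¬((∃n ∀r (D(r,r) ∧ C(n))) ∨ (∀m D(m,m))) ∨ (∃r ¬D(r,r)) ∨ (∃p C(p))
Drive negations inward (¬∀x A ≡ ∃x ¬A, ¬∃x A ≡ ∀x ¬A, De Morgan for ∧/∨):
  (∀n ∃r (¬D(r,r) ∨ ¬C(n))) ∧ (∃m ¬D(m,m)) ∨ (∃r ¬D(r,r)) ∨ (∃p C(p))
Rename bound variables to avoid capture: r↦z.
  (∀n ∃r (¬D(r,r) ∨ ¬C(n))) ∧ (∃m ¬D(m,m)) ∨ (∃z ¬D(z,z)) ∨ (∃p C(p))
Pull the quantifiers to the front (each side's bound variable is not free in the other side):
  ∀n ∃r ∃m ∃z ∃p ((¬D(r,r) ∨ ¬C(n)) ∧ ¬D(m,m) ∨ ¬D(z,z) ∨ C(p))
The prefix is ∀n ∃r ∃m ∃z ∃p: 1 universal, 4 existential.

4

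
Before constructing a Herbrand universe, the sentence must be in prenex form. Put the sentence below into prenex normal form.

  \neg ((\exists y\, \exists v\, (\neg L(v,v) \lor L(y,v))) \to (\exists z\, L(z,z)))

\exists y\, \exists v\, \forall z\, ((\neg L(v,v) \lor L(y,v)) \land \neg L(z,z))

Eliminate → and ↔ using ¬ and ∨.
  \neg (\neg (\exists y\, \exists v\, (\neg L(v,v) \lor L(y,v))) \lor (\exists z\, L(z,z)))
Push ¬ through the quantifiers and connectives to reach negation normal form:
  (\exists y\, \exists v\, (\neg L(v,v) \lor L(y,v))) \land (\forall z\, \neg L(z,z))
All bound variables are already distinct, so no renaming is needed.
Extract every quantifier outward, since the variables are now distinct and don't occur free across branches:
  \exists y\, \exists v\, \forall z\, ((\neg L(v,v) \lor L(y,v)) \land \neg L(z,z))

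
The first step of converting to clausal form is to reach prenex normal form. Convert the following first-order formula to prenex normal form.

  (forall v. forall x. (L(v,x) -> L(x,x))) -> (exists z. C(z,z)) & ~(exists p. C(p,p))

exists v. exists x. exists z. forall p. (L(v,x) & ~L(x,x) | C(z,z) & ~C(p,p))

Eliminate → and ↔ using ¬ and ∨.
  ~(forall v. forall x. (~L(v,x) | L(x,x))) | (exists z. C(z,z)) & ~(exists p. C(p,p))
Push ¬ through the quantifiers and connectives to reach negation normal form:
  (exists v. exists x. (L(v,x) & ~L(x,x))) | (exists z. C(z,z)) & (forall p. ~C(p,p))
All bound variables are already distinct, so no renaming is needed.
Pull the quantifiers to the front (each side's bound variable is not free in the other side):
  exists v. exists x. exists z. forall p. (L(v,x) & ~L(x,x) | C(z,z) & ~C(p,p))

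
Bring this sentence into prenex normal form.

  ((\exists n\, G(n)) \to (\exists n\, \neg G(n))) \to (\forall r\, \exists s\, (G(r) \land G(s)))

\exists n\, \forall z\, \forall r\, \exists s\, (G(n) \land G(z) \lor G(r) \land G(s))

Rewrite implications/biconditionals: A → B as ¬A ∨ B.
  \neg (\neg (\exists n\, G(n)) \lor (\exists n\, \neg G(n))) \lor (\forall r\, \exists s\, (G(r) \land G(s)))
Drive negations inward (¬∀x A ≡ ∃x ¬A, ¬∃x A ≡ ∀x ¬A, De Morgan for ∧/∨):
  (\exists n\, G(n)) \land (\forall n\, G(n)) \lor (\forall r\, \exists s\, (G(r) \land G(s)))
Give each quantifier a distinct variable: n↦z.
  (\exists n\, G(n)) \land (\forall z\, G(z)) \lor (\forall r\, \exists s\, (G(r) \land G(s)))
Extract every quantifier outward, since the variables are now distinct and don't occur free across branches:
  \exists n\, \forall z\, \forall r\, \exists s\, (G(n) \land G(z) \lor G(r) \land G(s))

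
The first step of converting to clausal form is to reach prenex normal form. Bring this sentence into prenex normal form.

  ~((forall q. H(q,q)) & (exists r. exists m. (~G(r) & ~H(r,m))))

exists q. forall r. forall m. (~H(q,q) | G(r) | H(r,m))

Push ¬ through the quantifiers and connectives to reach negation normal form:
  (exists q. ~H(q,q)) | (forall r. forall m. (G(r) | H(r,m)))
All bound variables are already distinct, so no renaming is needed.
Pull the quantifiers to the front (each side's bound variable is not free in the other side):
  exists q. forall r. forall m. (~H(q,q) | G(r) | H(r,m))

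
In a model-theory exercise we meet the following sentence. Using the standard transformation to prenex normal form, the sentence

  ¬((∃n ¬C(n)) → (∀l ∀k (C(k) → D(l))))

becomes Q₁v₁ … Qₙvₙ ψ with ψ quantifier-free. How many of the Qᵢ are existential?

Rewrite implications/biconditionals: A → B as ¬A ∨ B.
  ¬(¬(∃n ¬C(n)) ∨ (∀l ∀k (¬C(k) ∨ D(l))))
Push ¬ through the quantifiers and connectives to reach negation normal form:
  (∃n ¬C(n)) ∧ (∃l ∃k (C(k) ∧ ¬D(l)))
Finally move all quantifiers to the prefix:
  ∃n ∃l ∃k (¬C(n) ∧ C(k) ∧ ¬D(l))
The prefix is ∃n ∃l ∃k: 0 universal, 3 existential.

3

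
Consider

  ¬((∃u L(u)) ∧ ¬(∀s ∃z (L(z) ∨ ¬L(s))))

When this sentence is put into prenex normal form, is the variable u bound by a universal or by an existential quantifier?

Drive negations inward (¬∀x A ≡ ∃x ¬A, ¬∃x A ≡ ∀x ¬A, De Morgan for ∧/∨):
  (∀u ¬L(u)) ∨ (∀s ∃z (L(z) ∨ ¬L(s)))
All bound variables are already distinct, so no renaming is needed.
Pull the quantifiers to the front (each side's bound variable is not free in the other side):
  ∀u ∀s ∃z (¬L(u) ∨ L(z) ∨ ¬L(s))
The quantifier ∃u sits under an odd number of negations, so it flips to ∀u.

universal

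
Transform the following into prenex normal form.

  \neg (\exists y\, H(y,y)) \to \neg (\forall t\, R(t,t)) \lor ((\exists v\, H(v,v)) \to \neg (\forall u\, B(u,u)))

Eliminate → and ↔ using ¬ and ∨.
  \neg \neg (\exists y\, H(y,y)) \lor \neg (\forall t\, R(t,t)) \lor \neg (\exists v\, H(v,v)) \lor \neg (\forall u\, B(u,u))
Drive negations inward (¬∀x A ≡ ∃x ¬A, ¬∃x A ≡ ∀x ¬A, De Morgan for ∧/∨):
  (\exists y\, H(y,y)) \lor (\exists t\, \neg R(t,t)) \lor (\forall v\, \neg H(v,v)) \lor (\exists u\, \neg B(u,u))
All bound variables are already distinct, so no renaming is needed.
Extract every quantifier outward, since the variables are now distinct and don't occur free across branches:
  \exists y\, \exists t\, \forall v\, \exists u\, (H(y,y) \lor \neg R(t,t) \lor \neg H(v,v) \lor \neg B(u,u))

\exists y\, \exists t\, \forall v\, \exists u\, (H(y,y) \lor \neg R(t,t) \lor \neg H(v,v) \lor \neg B(u,u))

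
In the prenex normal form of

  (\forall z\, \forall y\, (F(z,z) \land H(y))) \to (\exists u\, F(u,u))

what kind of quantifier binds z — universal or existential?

existential

Rewrite implications/biconditionals: A → B as ¬A ∨ B.
  \neg (\forall z\, \forall y\, (F(z,z) \land H(y))) \lor (\exists u\, F(u,u))
Drive negations inward (¬∀x A ≡ ∃x ¬A, ¬∃x A ≡ ∀x ¬A, De Morgan for ∧/∨):
  (\exists z\, \exists y\, (\neg F(z,z) \lor \neg H(y))) \lor (\exists u\, F(u,u))
Extract every quantifier outward, since the variables are now distinct and don't occur free across branches:
  \exists z\, \exists y\, \exists u\, (\neg F(z,z) \lor \neg H(y) \lor F(u,u))
The quantifier \forall z sits under an odd number of negations (counting the antecedent side of each →), so it flips to \exists z.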